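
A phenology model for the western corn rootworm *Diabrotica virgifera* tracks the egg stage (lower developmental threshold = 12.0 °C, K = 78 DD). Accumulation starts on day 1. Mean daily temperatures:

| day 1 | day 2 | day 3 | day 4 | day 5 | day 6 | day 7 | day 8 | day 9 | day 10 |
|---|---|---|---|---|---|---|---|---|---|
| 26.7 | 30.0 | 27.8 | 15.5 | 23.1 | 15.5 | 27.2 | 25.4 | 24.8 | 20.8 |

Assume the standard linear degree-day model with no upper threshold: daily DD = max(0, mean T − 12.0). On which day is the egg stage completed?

Daily DD above 12.0 °C: 14.7, 18.0, 15.8, 3.5, 11.1, 3.5, 15.2, 13.4, 12.8, 8.8.
Cumulative: 14.7, 32.7, 48.5, 52.0, 63.1, 66.6, 81.8, 95.2, 108.0, 116.8.
The total first reaches 78 DD on day 7.

day 7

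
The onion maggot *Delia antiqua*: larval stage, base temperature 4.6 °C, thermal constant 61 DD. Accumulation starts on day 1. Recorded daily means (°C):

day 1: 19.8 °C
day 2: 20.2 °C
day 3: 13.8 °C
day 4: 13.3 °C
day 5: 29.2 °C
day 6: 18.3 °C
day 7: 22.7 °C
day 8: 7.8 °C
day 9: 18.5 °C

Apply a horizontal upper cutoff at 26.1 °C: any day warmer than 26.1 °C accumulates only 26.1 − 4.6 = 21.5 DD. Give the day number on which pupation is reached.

Daily DD above 4.6 °C (capped at 21.5): 15.2, 15.6, 9.2, 8.7, 21.5, 13.7, 18.1, 3.2, 13.9.
Cumulative: 15.2, 30.8, 40.0, 48.7, 70.2, 83.9, 102.0, 105.2, 119.1.
The total first reaches 61 DD on day 5.

day 5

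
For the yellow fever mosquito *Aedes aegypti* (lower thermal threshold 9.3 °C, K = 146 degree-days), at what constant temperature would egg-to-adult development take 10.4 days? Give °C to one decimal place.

23.3 °C

Required daily accumulation = 146 / 10.4 = 14.038 DD/day.
T = T_base + 14.038 = 9.3 + 14.038 = 23.338 ≈ 23.3 °C.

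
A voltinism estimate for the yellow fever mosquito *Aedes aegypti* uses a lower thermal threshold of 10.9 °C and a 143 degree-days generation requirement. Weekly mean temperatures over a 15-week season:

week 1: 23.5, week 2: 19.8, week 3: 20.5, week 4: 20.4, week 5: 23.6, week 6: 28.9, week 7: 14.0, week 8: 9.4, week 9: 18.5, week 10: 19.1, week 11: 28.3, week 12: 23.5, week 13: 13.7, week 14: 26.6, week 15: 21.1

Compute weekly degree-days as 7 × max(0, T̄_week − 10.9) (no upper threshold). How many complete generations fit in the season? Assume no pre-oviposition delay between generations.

Weekly DD (7 × max(0, T̄ − 10.9)): 88.2, 62.3, 67.2, 66.5, 88.9, 126.0, 21.7, 0.0, 53.2, 57.4, 121.8, 88.2, 19.6, 109.9, 71.4.
Season total = 1042.3 DD.
Complete generations = ⌊1042.3 / 143⌋ = 7.

7 generations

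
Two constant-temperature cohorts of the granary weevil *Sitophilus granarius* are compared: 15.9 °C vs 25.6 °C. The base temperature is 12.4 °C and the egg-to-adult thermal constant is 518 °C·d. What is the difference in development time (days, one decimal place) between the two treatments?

108.8 days

At 15.9 °C: 518 / (15.9 − 12.4) = 518 / 3.5 = 148.000 d.
At 25.6 °C: 518 / (25.6 − 12.4) = 518 / 13.2 = 39.242 d.
Difference = |148.000 − 39.242| = 108.758 ≈ 108.8 days.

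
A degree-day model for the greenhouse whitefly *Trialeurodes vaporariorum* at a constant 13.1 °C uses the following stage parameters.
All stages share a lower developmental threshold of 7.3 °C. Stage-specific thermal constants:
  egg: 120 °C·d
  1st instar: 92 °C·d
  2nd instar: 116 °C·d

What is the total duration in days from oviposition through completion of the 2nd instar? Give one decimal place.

Daily accumulation at 13.1 °C = 13.1 − 7.3 = 5.8 DD/day.
Total K = 120 + 92 + 116 = 328 DD.
Total duration = 328 / 5.8 = 56.552 ≈ 56.6 days.

56.6 days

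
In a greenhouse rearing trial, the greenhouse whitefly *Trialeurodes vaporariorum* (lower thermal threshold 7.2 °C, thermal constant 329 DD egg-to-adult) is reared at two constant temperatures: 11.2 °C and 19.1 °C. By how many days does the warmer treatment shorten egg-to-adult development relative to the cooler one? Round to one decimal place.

At 11.2 °C: 329 / (11.2 − 7.2) = 329 / 4.0 = 82.250 d.
At 19.1 °C: 329 / (19.1 − 7.2) = 329 / 11.9 = 27.647 d.
Difference = |82.250 − 27.647| = 54.603 ≈ 54.6 days.

54.6 days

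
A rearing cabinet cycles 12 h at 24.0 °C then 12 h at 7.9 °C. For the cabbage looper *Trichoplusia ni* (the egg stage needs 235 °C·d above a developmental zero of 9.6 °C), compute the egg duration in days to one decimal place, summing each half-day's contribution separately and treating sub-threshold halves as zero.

32.6 days

Day half: max(0, 24.0 − 9.6) × 0.5 = 14.4 × 0.5 = 7.20 DD.
Night half: max(0, 7.9 − 9.6) × 0.5 = 0.0 × 0.5 = 0.00 DD.
Per 24 h: 7.20 DD/day.
Duration = 235 / 7.20 = 32.639 ≈ 32.6 days.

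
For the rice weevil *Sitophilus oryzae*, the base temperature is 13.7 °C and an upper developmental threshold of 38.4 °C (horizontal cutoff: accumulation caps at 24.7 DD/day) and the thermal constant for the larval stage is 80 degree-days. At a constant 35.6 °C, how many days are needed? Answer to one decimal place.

Daily accumulation = 35.6 − 13.7 = 21.9 DD/day.
Duration = 80 / 21.9 = 3.653 ≈ 3.7 days.

3.7 days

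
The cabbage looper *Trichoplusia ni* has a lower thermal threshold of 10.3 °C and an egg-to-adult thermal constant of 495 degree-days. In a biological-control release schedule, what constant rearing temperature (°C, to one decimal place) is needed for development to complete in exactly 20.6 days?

Required daily accumulation = 495 / 20.6 = 24.029 DD/day.
T = T_base + 24.029 = 10.3 + 24.029 = 34.329 ≈ 34.3 °C.

34.3 °C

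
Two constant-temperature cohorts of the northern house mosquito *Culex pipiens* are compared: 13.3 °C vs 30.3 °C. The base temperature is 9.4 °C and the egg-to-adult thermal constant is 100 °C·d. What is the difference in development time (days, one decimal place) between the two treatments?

At 13.3 °C: 100 / (13.3 − 9.4) = 100 / 3.9 = 25.641 d.
At 30.3 °C: 100 / (30.3 − 9.4) = 100 / 20.9 = 4.785 d.
Difference = |25.641 − 4.785| = 20.856 ≈ 20.9 days.

20.9 days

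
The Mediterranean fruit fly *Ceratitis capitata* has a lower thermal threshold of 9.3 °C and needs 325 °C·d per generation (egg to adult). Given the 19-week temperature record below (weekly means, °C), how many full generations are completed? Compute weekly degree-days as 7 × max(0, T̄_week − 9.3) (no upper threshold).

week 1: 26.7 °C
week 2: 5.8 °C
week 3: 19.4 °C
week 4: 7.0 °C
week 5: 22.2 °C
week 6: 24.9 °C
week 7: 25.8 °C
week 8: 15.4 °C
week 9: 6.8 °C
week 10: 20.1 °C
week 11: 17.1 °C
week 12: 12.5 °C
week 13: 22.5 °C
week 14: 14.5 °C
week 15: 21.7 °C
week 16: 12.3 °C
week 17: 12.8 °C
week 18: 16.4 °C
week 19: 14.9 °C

Weekly DD (7 × max(0, T̄ − 9.3)): 121.8, 0.0, 70.7, 0.0, 90.3, 109.2, 115.5, 42.7, 0.0, 75.6, 54.6, 22.4, 92.4, 36.4, 86.8, 21.0, 24.5, 49.7, 39.2.
Season total = 1052.8 DD.
Complete generations = ⌊1052.8 / 325⌋ = 3.

3 generations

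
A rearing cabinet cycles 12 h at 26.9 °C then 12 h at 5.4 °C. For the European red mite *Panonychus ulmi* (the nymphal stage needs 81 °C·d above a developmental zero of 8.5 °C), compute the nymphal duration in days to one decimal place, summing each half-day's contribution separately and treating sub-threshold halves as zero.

Day half: max(0, 26.9 − 8.5) × 0.5 = 18.4 × 0.5 = 9.20 DD.
Night half: max(0, 5.4 − 8.5) × 0.5 = 0.0 × 0.5 = 0.00 DD.
Per 24 h: 9.20 DD/day.
Duration = 81 / 9.20 = 8.804 ≈ 8.8 days.

8.8 days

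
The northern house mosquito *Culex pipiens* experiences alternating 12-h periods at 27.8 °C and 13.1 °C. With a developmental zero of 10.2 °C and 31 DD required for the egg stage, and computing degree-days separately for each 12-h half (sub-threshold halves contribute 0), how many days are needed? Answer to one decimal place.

Day half: max(0, 27.8 − 10.2) × 0.5 = 17.6 × 0.5 = 8.80 DD.
Night half: max(0, 13.1 − 10.2) × 0.5 = 2.9 × 0.5 = 1.45 DD.
Per 24 h: 10.25 DD/day.
Duration = 31 / 10.25 = 3.024 ≈ 3.0 days.

3.0 days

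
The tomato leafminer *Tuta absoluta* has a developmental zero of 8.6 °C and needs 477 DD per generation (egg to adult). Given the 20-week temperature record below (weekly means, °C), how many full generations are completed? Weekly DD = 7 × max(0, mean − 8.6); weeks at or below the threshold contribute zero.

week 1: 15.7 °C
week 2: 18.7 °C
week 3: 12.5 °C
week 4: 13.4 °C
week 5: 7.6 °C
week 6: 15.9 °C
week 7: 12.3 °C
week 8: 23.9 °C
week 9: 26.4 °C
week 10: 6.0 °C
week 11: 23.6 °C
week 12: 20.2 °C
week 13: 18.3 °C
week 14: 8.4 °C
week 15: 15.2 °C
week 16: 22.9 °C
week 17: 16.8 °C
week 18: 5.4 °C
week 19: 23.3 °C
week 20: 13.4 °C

2 generations

Weekly DD (7 × max(0, T̄ − 8.6)): 49.7, 70.7, 27.3, 33.6, 0.0, 51.1, 25.9, 107.1, 124.6, 0.0, 105.0, 81.2, 67.9, 0.0, 46.2, 100.1, 57.4, 0.0, 102.9, 33.6.
Season total = 1084.3 DD.
Complete generations = ⌊1084.3 / 477⌋ = 2.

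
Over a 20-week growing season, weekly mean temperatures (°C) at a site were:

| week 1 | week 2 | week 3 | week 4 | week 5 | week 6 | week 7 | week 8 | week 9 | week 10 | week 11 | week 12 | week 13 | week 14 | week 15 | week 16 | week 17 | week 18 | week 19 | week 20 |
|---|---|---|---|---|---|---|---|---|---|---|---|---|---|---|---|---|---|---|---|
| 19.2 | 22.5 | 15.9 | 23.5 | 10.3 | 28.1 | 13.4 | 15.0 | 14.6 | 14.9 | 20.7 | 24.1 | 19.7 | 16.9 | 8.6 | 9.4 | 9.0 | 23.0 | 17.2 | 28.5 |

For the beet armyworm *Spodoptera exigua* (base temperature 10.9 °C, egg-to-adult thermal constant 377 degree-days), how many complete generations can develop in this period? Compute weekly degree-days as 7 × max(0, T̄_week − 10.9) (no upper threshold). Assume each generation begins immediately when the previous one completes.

Weekly DD (7 × max(0, T̄ − 10.9)): 58.1, 81.2, 35.0, 88.2, 0.0, 120.4, 17.5, 28.7, 25.9, 28.0, 68.6, 92.4, 61.6, 42.0, 0.0, 0.0, 0.0, 84.7, 44.1, 123.2.
Season total = 999.6 DD.
Complete generations = ⌊999.6 / 377⌋ = 2.

2 generations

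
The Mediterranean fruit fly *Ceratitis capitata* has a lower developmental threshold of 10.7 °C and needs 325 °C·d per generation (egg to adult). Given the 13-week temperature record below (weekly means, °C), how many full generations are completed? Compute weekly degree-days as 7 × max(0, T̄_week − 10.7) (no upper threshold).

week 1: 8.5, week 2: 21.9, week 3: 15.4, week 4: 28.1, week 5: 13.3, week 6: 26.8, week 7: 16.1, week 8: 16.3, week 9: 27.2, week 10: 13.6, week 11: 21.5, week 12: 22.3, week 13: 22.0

2 generations

Weekly DD (7 × max(0, T̄ − 10.7)): 0.0, 78.4, 32.9, 121.8, 18.2, 112.7, 37.8, 39.2, 115.5, 20.3, 75.6, 81.2, 79.1.
Season total = 812.7 DD.
Complete generations = ⌊812.7 / 325⌋ = 2.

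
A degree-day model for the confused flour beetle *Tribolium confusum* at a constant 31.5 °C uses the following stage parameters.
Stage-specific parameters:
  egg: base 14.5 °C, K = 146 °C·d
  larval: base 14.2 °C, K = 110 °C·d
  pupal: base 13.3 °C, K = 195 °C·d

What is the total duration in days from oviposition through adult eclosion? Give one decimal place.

25.7 days

egg: 146 / (31.5 − 14.5) = 146 / 17.0 = 8.588 d.
larval: 110 / (31.5 − 14.2) = 110 / 17.3 = 6.358 d.
pupal: 195 / (31.5 − 13.3) = 195 / 18.2 = 10.714 d.
Sum = 25.661 ≈ 25.7 days.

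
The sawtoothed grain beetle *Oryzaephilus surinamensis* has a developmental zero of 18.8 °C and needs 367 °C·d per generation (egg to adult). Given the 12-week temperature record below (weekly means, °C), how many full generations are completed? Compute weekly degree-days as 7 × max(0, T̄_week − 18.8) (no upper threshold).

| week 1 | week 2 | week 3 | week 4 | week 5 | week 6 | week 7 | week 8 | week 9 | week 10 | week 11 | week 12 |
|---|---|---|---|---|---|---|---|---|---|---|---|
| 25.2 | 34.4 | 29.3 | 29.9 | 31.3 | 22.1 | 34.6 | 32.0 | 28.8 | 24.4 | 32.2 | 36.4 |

2 generations

Weekly DD (7 × max(0, T̄ − 18.8)): 44.8, 109.2, 73.5, 77.7, 87.5, 23.1, 110.6, 92.4, 70.0, 39.2, 93.8, 123.2.
Season total = 945.0 DD.
Complete generations = ⌊945.0 / 367⌋ = 2.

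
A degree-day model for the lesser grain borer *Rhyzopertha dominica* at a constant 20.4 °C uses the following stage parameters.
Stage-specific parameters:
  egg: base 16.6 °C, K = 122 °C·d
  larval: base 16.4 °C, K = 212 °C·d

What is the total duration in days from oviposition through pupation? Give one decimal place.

egg: 122 / (20.4 − 16.6) = 122 / 3.8 = 32.105 d.
larval: 212 / (20.4 − 16.4) = 212 / 4.0 = 53.000 d.
Sum = 85.105 ≈ 85.1 days.

85.1 days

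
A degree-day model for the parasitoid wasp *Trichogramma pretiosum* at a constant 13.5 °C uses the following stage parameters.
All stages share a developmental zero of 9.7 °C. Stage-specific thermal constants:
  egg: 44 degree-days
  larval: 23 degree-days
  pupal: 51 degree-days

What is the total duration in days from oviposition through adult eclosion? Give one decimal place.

31.1 days

Daily accumulation at 13.5 °C = 13.5 − 9.7 = 3.8 DD/day.
Total K = 44 + 23 + 51 = 118 DD.
Total duration = 118 / 3.8 = 31.053 ≈ 31.1 days.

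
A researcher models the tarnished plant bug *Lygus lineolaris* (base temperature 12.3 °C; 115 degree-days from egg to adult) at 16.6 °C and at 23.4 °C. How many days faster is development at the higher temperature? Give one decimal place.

At 16.6 °C: 115 / (16.6 − 12.3) = 115 / 4.3 = 26.744 d.
At 23.4 °C: 115 / (23.4 − 12.3) = 115 / 11.1 = 10.360 d.
Difference = |26.744 − 10.360| = 16.384 ≈ 16.4 days.

16.4 days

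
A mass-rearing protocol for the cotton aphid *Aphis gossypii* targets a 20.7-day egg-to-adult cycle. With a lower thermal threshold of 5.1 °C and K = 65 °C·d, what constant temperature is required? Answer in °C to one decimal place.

8.2 °C

Required daily accumulation = 65 / 20.7 = 3.140 DD/day.
T = T_base + 3.140 = 5.1 + 3.140 = 8.240 ≈ 8.2 °C.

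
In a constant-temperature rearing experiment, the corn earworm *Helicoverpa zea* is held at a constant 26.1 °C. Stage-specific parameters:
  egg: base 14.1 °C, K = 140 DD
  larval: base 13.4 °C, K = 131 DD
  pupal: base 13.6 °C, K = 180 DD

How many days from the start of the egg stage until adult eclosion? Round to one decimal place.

egg: 140 / (26.1 − 14.1) = 140 / 12.0 = 11.667 d.
larval: 131 / (26.1 − 13.4) = 131 / 12.7 = 10.315 d.
pupal: 180 / (26.1 − 13.6) = 180 / 12.5 = 14.400 d.
Sum = 36.382 ≈ 36.4 days.

36.4 days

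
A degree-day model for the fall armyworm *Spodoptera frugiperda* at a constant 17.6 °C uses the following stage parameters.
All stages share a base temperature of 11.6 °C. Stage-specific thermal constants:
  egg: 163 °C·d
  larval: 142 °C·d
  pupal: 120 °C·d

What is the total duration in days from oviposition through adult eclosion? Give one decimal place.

Daily accumulation at 17.6 °C = 17.6 − 11.6 = 6.0 DD/day.
Total K = 163 + 142 + 120 = 425 DD.
Total duration = 425 / 6.0 = 70.833 ≈ 70.8 days.

70.8 days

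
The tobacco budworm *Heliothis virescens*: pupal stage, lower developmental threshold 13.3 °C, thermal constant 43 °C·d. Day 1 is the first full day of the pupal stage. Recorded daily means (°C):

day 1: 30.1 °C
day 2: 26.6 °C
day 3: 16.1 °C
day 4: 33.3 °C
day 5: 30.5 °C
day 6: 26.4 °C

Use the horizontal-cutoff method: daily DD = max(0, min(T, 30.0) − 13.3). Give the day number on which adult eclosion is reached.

Daily DD above 13.3 °C (capped at 16.7): 16.7, 13.3, 2.8, 16.7, 16.7, 13.1.
Cumulative: 16.7, 30.0, 32.8, 49.5, 66.2, 79.3.
The total first reaches 43 DD on day 4.

day 4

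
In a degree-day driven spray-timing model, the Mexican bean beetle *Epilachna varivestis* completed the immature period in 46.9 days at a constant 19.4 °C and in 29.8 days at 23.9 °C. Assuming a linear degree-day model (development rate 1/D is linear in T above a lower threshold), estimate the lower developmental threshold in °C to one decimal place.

11.6 °C

Under the model K = D·(T − T_b), so D₁·(T₁ − T_b) = D₂·(T₂ − T_b).
46.9·(19.4 − T_b) = 29.8·(23.9 − T_b)
T_b = (46.9·19.4 − 29.8·23.9) / (46.9 − 29.8) = 197.64 / 17.1 = 11.558 °C ≈ 11.6 °C.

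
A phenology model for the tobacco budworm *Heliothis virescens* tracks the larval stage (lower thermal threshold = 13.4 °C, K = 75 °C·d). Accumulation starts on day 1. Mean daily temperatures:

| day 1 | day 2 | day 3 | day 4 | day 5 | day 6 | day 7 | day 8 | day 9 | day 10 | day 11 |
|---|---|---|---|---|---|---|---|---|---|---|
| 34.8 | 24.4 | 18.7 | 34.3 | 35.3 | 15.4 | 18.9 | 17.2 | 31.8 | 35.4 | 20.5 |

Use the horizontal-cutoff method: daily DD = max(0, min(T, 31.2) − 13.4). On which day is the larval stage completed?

Daily DD above 13.4 °C (capped at 17.8): 17.8, 11.0, 5.3, 17.8, 17.8, 2.0, 5.5, 3.8, 17.8, 17.8, 7.1.
Cumulative: 17.8, 28.8, 34.1, 51.9, 69.7, 71.7, 77.2, 81.0, 98.8, 116.6, 123.7.
The total first reaches 75 DD on day 7.

day 7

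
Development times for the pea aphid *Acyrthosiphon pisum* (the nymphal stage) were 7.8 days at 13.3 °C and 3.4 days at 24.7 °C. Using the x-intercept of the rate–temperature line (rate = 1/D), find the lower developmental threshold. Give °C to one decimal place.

4.5 °C

Under the model K = D·(T − T_b), so D₁·(T₁ − T_b) = D₂·(T₂ − T_b).
7.8·(13.3 − T_b) = 3.4·(24.7 − T_b)
T_b = (7.8·13.3 − 3.4·24.7) / (7.8 − 3.4) = 19.76 / 4.4 = 4.491 °C ≈ 4.5 °C.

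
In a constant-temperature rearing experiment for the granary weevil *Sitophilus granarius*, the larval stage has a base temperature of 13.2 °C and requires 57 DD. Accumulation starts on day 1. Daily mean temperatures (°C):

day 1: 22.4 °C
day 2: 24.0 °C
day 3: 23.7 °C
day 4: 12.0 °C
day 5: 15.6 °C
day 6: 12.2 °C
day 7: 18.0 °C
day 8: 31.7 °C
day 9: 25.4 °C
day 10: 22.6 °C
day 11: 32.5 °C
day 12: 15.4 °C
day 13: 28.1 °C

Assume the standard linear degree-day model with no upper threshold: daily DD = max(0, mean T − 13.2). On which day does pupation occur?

day 9

Daily DD above 13.2 °C: 9.2, 10.8, 10.5, 0.0, 2.4, 0.0, 4.8, 18.5, 12.2, 9.4, 19.3, 2.2, 14.9.
Cumulative: 9.2, 20.0, 30.5, 30.5, 32.9, 32.9, 37.7, 56.2, 68.4, 77.8, 97.1, 99.3, 114.2.
The total first reaches 57 DD on day 9.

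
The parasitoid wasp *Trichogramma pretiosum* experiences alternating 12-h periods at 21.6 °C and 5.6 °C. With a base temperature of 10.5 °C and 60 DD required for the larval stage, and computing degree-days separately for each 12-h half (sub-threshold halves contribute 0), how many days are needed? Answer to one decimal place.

Day half: max(0, 21.6 − 10.5) × 0.5 = 11.1 × 0.5 = 5.55 DD.
Night half: max(0, 5.6 − 10.5) × 0.5 = 0.0 × 0.5 = 0.00 DD.
Per 24 h: 5.55 DD/day.
Duration = 60 / 5.55 = 10.811 ≈ 10.8 days.

10.8 days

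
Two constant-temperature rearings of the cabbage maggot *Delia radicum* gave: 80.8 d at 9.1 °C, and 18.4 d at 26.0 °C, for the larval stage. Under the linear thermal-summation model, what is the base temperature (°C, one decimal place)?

4.1 °C

Equal thermal constants: D₁(T₁ − T_b) = D₂(T₂ − T_b).
80.8·(9.1 − T_b) = 18.4·(26.0 − T_b)
T_b = (80.8·9.1 − 18.4·26.0) / (80.8 − 18.4) = 256.88 / 62.4 = 4.117 °C ≈ 4.1 °C.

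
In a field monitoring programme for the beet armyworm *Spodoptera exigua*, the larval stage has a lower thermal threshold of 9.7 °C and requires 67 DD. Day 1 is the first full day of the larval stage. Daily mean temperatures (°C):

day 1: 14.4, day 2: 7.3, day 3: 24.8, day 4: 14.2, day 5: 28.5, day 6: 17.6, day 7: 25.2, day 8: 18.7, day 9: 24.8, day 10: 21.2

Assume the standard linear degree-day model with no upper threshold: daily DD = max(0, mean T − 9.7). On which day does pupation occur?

day 8

Daily DD above 9.7 °C: 4.7, 0.0, 15.1, 4.5, 18.8, 7.9, 15.5, 9.0, 15.1, 11.5.
Cumulative: 4.7, 4.7, 19.8, 24.3, 43.1, 51.0, 66.5, 75.5, 90.6, 102.1.
The total first reaches 67 DD on day 8.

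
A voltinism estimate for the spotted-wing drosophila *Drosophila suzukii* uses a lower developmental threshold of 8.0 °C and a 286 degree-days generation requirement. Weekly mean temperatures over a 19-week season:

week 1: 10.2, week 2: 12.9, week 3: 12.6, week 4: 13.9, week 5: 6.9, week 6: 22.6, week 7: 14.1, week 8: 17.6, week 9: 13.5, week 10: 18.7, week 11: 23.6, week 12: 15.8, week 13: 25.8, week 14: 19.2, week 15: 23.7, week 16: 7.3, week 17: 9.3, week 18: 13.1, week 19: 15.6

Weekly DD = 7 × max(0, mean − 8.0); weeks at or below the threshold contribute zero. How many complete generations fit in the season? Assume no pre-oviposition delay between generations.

Weekly DD (7 × max(0, T̄ − 8.0)): 15.4, 34.3, 32.2, 41.3, 0.0, 102.2, 42.7, 67.2, 38.5, 74.9, 109.2, 54.6, 124.6, 78.4, 109.9, 0.0, 9.1, 35.7, 53.2.
Season total = 1023.4 DD.
Complete generations = ⌊1023.4 / 286⌋ = 3.

3 generations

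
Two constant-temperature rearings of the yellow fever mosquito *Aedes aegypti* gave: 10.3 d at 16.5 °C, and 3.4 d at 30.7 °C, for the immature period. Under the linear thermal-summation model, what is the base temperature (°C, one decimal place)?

Equal thermal constants: D₁(T₁ − T_b) = D₂(T₂ − T_b).
10.3·(16.5 − T_b) = 3.4·(30.7 − T_b)
T_b = (10.3·16.5 − 3.4·30.7) / (10.3 − 3.4) = 65.57 / 6.9 = 9.503 °C ≈ 9.5 °C.

9.5 °C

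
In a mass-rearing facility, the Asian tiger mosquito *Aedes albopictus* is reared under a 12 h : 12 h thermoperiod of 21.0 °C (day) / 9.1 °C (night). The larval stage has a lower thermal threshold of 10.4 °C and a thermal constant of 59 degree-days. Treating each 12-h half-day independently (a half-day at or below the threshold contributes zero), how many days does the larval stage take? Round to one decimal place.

Day half: max(0, 21.0 − 10.4) × 0.5 = 10.6 × 0.5 = 5.30 DD.
Night half: max(0, 9.1 − 10.4) × 0.5 = 0.0 × 0.5 = 0.00 DD.
Per 24 h: 5.30 DD/day.
Duration = 59 / 5.30 = 11.132 ≈ 11.1 days.

11.1 days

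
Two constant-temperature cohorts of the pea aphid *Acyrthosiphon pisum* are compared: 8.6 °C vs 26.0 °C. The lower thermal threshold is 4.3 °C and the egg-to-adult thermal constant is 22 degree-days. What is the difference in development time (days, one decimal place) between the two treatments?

4.1 days

At 8.6 °C: 22 / (8.6 − 4.3) = 22 / 4.3 = 5.116 d.
At 26.0 °C: 22 / (26.0 − 4.3) = 22 / 21.7 = 1.014 d.
Difference = |5.116 − 1.014| = 4.102 ≈ 4.1 days.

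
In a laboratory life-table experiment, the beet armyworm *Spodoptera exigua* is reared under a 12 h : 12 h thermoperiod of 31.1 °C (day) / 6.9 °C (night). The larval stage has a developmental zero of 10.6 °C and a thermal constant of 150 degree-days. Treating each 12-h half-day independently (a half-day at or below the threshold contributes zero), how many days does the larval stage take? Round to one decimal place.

Day half: max(0, 31.1 − 10.6) × 0.5 = 20.5 × 0.5 = 10.25 DD.
Night half: max(0, 6.9 − 10.6) × 0.5 = 0.0 × 0.5 = 0.00 DD.
Per 24 h: 10.25 DD/day.
Duration = 150 / 10.25 = 14.634 ≈ 14.6 days.

14.6 days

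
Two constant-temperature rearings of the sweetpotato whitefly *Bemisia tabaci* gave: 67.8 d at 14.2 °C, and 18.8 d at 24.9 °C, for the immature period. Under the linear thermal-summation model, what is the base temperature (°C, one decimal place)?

Under the model K = D·(T − T_b), so D₁·(T₁ − T_b) = D₂·(T₂ − T_b).
67.8·(14.2 − T_b) = 18.8·(24.9 − T_b)
T_b = (67.8·14.2 − 18.8·24.9) / (67.8 − 18.8) = 494.64 / 49.0 = 10.095 °C ≈ 10.1 °C.

10.1 °C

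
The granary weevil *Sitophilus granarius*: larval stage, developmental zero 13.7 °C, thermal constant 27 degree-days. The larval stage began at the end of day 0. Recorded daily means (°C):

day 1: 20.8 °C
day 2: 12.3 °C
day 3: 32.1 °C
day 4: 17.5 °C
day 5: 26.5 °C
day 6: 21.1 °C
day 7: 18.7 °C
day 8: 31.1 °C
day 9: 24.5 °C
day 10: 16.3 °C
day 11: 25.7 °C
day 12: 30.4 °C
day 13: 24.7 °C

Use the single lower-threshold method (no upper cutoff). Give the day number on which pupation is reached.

Daily DD above 13.7 °C: 7.1, 0.0, 18.4, 3.8, 12.8, 7.4, 5.0, 17.4, 10.8, 2.6, 12.0, 16.7, 11.0.
Cumulative: 7.1, 7.1, 25.5, 29.3, 42.1, 49.5, 54.5, 71.9, 82.7, 85.3, 97.3, 114.0, 125.0.
The total first reaches 27 DD on day 4.

day 4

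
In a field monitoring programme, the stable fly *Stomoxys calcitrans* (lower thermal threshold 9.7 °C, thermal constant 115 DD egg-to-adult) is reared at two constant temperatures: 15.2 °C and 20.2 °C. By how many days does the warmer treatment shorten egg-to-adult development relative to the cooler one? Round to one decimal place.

At 15.2 °C: 115 / (15.2 − 9.7) = 115 / 5.5 = 20.909 d.
At 20.2 °C: 115 / (20.2 − 9.7) = 115 / 10.5 = 10.952 d.
Difference = |20.909 − 10.952| = 9.957 ≈ 10.0 days.

10.0 days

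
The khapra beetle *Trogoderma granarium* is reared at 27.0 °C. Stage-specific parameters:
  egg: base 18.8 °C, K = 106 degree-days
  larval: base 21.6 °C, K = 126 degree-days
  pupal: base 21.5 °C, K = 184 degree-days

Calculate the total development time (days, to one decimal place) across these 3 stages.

69.7 days

egg: 106 / (27.0 − 18.8) = 106 / 8.2 = 12.927 d.
larval: 126 / (27.0 − 21.6) = 126 / 5.4 = 23.333 d.
pupal: 184 / (27.0 − 21.5) = 184 / 5.5 = 33.455 d.
Sum = 69.715 ≈ 69.7 days.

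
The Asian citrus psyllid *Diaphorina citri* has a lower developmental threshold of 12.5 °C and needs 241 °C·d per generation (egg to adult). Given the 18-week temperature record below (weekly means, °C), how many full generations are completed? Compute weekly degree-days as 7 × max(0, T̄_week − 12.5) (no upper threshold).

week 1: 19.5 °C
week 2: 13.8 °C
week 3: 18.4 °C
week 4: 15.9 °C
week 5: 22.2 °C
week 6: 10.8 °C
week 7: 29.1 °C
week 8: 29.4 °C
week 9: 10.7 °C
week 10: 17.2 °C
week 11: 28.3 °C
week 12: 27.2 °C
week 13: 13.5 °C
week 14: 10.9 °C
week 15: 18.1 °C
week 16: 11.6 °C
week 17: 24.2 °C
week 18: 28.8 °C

3 generations

Weekly DD (7 × max(0, T̄ − 12.5)): 49.0, 9.1, 41.3, 23.8, 67.9, 0.0, 116.2, 118.3, 0.0, 32.9, 110.6, 102.9, 7.0, 0.0, 39.2, 0.0, 81.9, 114.1.
Season total = 914.2 DD.
Complete generations = ⌊914.2 / 241⌋ = 3.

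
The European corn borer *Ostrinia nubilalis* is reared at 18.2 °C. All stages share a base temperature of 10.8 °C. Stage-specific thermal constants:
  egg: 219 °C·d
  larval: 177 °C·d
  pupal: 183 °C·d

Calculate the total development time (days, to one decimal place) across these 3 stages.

Daily accumulation at 18.2 °C = 18.2 − 10.8 = 7.4 DD/day.
Total K = 219 + 177 + 183 = 579 DD.
Total duration = 579 / 7.4 = 78.243 ≈ 78.2 days.

78.2 days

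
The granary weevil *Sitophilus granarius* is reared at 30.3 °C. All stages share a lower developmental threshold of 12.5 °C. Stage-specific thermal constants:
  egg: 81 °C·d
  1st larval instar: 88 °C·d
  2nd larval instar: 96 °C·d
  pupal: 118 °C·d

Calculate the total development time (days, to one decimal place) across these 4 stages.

21.5 days

Daily accumulation at 30.3 °C = 30.3 − 12.5 = 17.8 DD/day.
Total K = 81 + 88 + 96 + 118 = 383 DD.
Total duration = 383 / 17.8 = 21.517 ≈ 21.5 days.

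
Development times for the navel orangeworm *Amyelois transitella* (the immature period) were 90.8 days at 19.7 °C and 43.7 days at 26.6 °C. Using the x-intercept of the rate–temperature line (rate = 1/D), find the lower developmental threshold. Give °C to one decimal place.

Equal thermal constants: D₁(T₁ − T_b) = D₂(T₂ − T_b).
90.8·(19.7 − T_b) = 43.7·(26.6 − T_b)
T_b = (90.8·19.7 − 43.7·26.6) / (90.8 − 43.7) = 626.34 / 47.1 = 13.298 °C ≈ 13.3 °C.

13.3 °C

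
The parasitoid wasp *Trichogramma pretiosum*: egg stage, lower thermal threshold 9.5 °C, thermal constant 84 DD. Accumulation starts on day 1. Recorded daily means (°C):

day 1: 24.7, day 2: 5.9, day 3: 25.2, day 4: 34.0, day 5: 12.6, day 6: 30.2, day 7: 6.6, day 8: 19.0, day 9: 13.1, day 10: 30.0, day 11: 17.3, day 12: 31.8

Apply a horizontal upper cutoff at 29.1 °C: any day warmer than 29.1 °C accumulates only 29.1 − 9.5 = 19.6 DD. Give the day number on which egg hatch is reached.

Daily DD above 9.5 °C (capped at 19.6): 15.2, 0.0, 15.7, 19.6, 3.1, 19.6, 0.0, 9.5, 3.6, 19.6, 7.8, 19.6.
Cumulative: 15.2, 15.2, 30.9, 50.5, 53.6, 73.2, 73.2, 82.7, 86.3, 105.9, 113.7, 133.3.
The total first reaches 84 DD on day 9.

day 9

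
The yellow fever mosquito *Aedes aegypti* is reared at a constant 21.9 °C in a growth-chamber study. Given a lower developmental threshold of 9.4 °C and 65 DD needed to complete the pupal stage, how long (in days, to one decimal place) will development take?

5.2 days

Daily accumulation = 21.9 − 9.4 = 12.5 DD/day.
Duration = 65 / 12.5 = 5.200 ≈ 5.2 days.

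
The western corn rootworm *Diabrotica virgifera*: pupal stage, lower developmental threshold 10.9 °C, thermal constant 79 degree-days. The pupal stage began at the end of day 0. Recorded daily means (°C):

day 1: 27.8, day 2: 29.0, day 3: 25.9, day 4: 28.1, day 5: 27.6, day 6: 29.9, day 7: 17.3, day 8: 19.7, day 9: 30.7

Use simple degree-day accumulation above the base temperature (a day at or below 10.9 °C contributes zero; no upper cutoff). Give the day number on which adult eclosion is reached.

day 5

Daily DD above 10.9 °C: 16.9, 18.1, 15.0, 17.2, 16.7, 19.0, 6.4, 8.8, 19.8.
Cumulative: 16.9, 35.0, 50.0, 67.2, 83.9, 102.9, 109.3, 118.1, 137.9.
The total first reaches 79 DD on day 5.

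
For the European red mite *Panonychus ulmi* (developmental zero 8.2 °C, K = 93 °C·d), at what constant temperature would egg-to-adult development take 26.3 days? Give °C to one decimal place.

11.7 °C

Required daily accumulation = 93 / 26.3 = 3.536 DD/day.
T = T_base + 3.536 = 8.2 + 3.536 = 11.736 ≈ 11.7 °C.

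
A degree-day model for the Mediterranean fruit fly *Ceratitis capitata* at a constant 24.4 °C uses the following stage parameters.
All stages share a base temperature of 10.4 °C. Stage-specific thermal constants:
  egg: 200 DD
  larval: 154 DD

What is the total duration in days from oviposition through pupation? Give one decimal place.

25.3 days

Daily accumulation at 24.4 °C = 24.4 − 10.4 = 14.0 DD/day.
Total K = 200 + 154 = 354 DD.
Total duration = 354 / 14.0 = 25.286 ≈ 25.3 days.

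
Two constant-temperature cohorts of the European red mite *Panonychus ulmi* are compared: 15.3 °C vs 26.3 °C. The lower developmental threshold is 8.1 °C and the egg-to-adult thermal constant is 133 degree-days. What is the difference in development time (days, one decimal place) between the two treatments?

At 15.3 °C: 133 / (15.3 − 8.1) = 133 / 7.2 = 18.472 d.
At 26.3 °C: 133 / (26.3 − 8.1) = 133 / 18.2 = 7.308 d.
Difference = |18.472 − 7.308| = 11.165 ≈ 11.2 days.

11.2 days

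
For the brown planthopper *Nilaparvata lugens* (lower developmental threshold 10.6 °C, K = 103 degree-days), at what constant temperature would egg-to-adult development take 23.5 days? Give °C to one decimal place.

Required daily accumulation = 103 / 23.5 = 4.383 DD/day.
T = T_base + 4.383 = 10.6 + 4.383 = 14.983 ≈ 15.0 °C.

15.0 °C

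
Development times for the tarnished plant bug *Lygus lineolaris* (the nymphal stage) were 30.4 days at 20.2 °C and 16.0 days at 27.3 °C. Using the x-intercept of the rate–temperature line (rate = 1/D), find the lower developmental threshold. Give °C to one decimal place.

12.3 °C

Under the model K = D·(T − T_b), so D₁·(T₁ − T_b) = D₂·(T₂ − T_b).
30.4·(20.2 − T_b) = 16.0·(27.3 − T_b)
T_b = (30.4·20.2 − 16.0·27.3) / (30.4 − 16.0) = 177.28 / 14.4 = 12.311 °C ≈ 12.3 °C.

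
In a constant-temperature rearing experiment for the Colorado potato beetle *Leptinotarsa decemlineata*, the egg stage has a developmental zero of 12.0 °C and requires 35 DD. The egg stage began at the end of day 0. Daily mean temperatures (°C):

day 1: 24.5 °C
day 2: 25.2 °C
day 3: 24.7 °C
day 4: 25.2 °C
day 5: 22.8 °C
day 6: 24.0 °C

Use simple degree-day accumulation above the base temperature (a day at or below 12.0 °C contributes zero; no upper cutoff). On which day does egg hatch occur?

day 3

Daily DD above 12.0 °C: 12.5, 13.2, 12.7, 13.2, 10.8, 12.0.
Cumulative: 12.5, 25.7, 38.4, 51.6, 62.4, 74.4.
The total first reaches 35 DD on day 3.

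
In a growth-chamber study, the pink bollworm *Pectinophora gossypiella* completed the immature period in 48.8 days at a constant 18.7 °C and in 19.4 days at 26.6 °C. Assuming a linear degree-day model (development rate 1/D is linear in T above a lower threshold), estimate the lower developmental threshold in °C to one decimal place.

Equal thermal constants: D₁(T₁ − T_b) = D₂(T₂ − T_b).
48.8·(18.7 − T_b) = 19.4·(26.6 − T_b)
T_b = (48.8·18.7 − 19.4·26.6) / (48.8 − 19.4) = 396.52 / 29.4 = 13.487 °C ≈ 13.5 °C.

13.5 °C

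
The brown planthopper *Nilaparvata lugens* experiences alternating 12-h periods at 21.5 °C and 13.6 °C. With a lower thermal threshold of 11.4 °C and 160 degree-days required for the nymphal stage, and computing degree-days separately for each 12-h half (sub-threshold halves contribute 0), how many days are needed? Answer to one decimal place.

26.0 days

Day half: max(0, 21.5 − 11.4) × 0.5 = 10.1 × 0.5 = 5.05 DD.
Night half: max(0, 13.6 − 11.4) × 0.5 = 2.2 × 0.5 = 1.10 DD.
Per 24 h: 6.15 DD/day.
Duration = 160 / 6.15 = 26.016 ≈ 26.0 days.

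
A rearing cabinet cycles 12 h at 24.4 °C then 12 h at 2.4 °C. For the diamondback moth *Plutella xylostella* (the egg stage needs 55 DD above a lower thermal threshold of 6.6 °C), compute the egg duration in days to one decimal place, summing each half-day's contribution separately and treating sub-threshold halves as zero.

6.2 days

Day half: max(0, 24.4 − 6.6) × 0.5 = 17.8 × 0.5 = 8.90 DD.
Night half: max(0, 2.4 − 6.6) × 0.5 = 0.0 × 0.5 = 0.00 DD.
Per 24 h: 8.90 DD/day.
Duration = 55 / 8.90 = 6.180 ≈ 6.2 days.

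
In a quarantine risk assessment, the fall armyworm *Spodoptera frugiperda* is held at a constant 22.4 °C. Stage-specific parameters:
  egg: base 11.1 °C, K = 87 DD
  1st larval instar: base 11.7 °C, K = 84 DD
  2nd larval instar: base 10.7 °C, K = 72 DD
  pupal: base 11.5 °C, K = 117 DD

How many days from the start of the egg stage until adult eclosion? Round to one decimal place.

egg: 87 / (22.4 − 11.1) = 87 / 11.3 = 7.699 d.
1st larval instar: 84 / (22.4 − 11.7) = 84 / 10.7 = 7.850 d.
2nd larval instar: 72 / (22.4 − 10.7) = 72 / 11.7 = 6.154 d.
pupal: 117 / (22.4 − 11.5) = 117 / 10.9 = 10.734 d.
Sum = 32.437 ≈ 32.4 days.

32.4 days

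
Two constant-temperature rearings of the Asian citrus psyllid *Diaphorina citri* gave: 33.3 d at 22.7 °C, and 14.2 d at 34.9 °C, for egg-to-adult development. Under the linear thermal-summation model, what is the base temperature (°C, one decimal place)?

Linear rate model ⇒ the product D·(T − T_b) is constant across temperatures.
33.3·(22.7 − T_b) = 14.2·(34.9 − T_b)
T_b = (33.3·22.7 − 14.2·34.9) / (33.3 − 14.2) = 260.33 / 19.1 = 13.630 °C ≈ 13.6 °C.

13.6 °C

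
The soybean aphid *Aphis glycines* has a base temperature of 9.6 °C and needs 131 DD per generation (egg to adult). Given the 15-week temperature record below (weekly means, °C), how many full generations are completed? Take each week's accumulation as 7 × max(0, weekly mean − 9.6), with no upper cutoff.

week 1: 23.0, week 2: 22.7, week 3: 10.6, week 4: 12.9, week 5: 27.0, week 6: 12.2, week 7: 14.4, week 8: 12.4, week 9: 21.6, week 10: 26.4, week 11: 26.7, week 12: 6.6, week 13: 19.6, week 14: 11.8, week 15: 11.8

6 generations

Weekly DD (7 × max(0, T̄ − 9.6)): 93.8, 91.7, 7.0, 23.1, 121.8, 18.2, 33.6, 19.6, 84.0, 117.6, 119.7, 0.0, 70.0, 15.4, 15.4.
Season total = 830.9 DD.
Complete generations = ⌊830.9 / 131⌋ = 6.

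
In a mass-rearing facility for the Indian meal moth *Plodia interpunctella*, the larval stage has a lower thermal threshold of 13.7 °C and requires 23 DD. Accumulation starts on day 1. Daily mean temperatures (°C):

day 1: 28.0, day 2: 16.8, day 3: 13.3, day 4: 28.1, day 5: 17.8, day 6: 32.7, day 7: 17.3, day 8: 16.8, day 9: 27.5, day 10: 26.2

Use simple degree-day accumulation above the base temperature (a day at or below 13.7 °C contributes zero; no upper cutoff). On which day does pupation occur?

day 4

Daily DD above 13.7 °C: 14.3, 3.1, 0.0, 14.4, 4.1, 19.0, 3.6, 3.1, 13.8, 12.5.
Cumulative: 14.3, 17.4, 17.4, 31.8, 35.9, 54.9, 58.5, 61.6, 75.4, 87.9.
The total first reaches 23 DD on day 4.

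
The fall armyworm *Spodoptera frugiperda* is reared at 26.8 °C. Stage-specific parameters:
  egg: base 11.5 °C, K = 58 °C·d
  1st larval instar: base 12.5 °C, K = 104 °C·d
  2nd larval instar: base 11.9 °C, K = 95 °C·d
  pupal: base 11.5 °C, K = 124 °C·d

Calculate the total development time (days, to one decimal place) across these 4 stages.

egg: 58 / (26.8 − 11.5) = 58 / 15.3 = 3.791 d.
1st larval instar: 104 / (26.8 − 12.5) = 104 / 14.3 = 7.273 d.
2nd larval instar: 95 / (26.8 − 11.9) = 95 / 14.9 = 6.376 d.
pupal: 124 / (26.8 − 11.5) = 124 / 15.3 = 8.105 d.
Sum = 25.544 ≈ 25.5 days.

25.5 days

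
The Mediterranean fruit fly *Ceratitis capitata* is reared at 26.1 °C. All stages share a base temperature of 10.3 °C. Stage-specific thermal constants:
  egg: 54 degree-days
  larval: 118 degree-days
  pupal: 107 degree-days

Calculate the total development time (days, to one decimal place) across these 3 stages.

Daily accumulation at 26.1 °C = 26.1 − 10.3 = 15.8 DD/day.
Total K = 54 + 118 + 107 = 279 DD.
Total duration = 279 / 15.8 = 17.658 ≈ 17.7 days.

17.7 days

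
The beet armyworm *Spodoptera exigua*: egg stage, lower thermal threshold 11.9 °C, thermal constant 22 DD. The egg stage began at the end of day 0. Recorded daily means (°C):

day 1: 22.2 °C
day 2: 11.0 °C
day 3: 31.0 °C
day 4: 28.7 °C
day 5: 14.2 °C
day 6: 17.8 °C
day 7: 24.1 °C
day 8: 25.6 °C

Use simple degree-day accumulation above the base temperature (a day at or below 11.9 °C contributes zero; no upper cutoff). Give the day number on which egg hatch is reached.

Daily DD above 11.9 °C: 10.3, 0.0, 19.1, 16.8, 2.3, 5.9, 12.2, 13.7.
Cumulative: 10.3, 10.3, 29.4, 46.2, 48.5, 54.4, 66.6, 80.3.
The total first reaches 22 DD on day 3.

day 3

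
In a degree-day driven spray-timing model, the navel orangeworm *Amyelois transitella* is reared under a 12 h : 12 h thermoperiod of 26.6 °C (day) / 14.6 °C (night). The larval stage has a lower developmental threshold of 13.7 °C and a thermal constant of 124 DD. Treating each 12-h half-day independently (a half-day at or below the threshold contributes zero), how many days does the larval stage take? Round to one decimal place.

18.0 days

Day half: max(0, 26.6 − 13.7) × 0.5 = 12.9 × 0.5 = 6.45 DD.
Night half: max(0, 14.6 − 13.7) × 0.5 = 0.9 × 0.5 = 0.45 DD.
Per 24 h: 6.90 DD/day.
Duration = 124 / 6.90 = 17.971 ≈ 18.0 days.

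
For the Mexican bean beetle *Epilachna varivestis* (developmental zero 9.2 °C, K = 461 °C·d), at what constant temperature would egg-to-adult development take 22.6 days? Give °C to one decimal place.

29.6 °C

Required daily accumulation = 461 / 22.6 = 20.398 DD/day.
T = T_base + 20.398 = 9.2 + 20.398 = 29.598 ≈ 29.6 °C.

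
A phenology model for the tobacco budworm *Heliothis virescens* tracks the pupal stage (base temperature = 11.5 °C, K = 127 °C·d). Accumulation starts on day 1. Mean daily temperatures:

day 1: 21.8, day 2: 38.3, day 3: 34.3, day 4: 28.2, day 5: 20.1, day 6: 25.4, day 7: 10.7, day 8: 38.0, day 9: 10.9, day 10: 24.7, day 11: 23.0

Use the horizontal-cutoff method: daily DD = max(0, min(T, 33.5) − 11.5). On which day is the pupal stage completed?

day 10

Daily DD above 11.5 °C (capped at 22.0): 10.3, 22.0, 22.0, 16.7, 8.6, 13.9, 0.0, 22.0, 0.0, 13.2, 11.5.
Cumulative: 10.3, 32.3, 54.3, 71.0, 79.6, 93.5, 93.5, 115.5, 115.5, 128.7, 140.2.
The total first reaches 127 DD on day 10.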